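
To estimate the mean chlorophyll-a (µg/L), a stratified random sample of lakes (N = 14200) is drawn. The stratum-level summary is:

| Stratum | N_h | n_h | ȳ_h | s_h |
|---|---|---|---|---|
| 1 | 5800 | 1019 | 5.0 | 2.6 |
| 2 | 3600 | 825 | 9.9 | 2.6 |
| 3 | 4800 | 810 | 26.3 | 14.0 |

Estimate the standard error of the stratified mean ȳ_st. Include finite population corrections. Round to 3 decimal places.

V̂(ȳ_st) = Σ W_h² (1 − n_h/N_h) s_h²/n_h, with W_h = N_h/N and N = 14200:
  stratum 1: (5800/14200)²·(1 − 1019/5800)·2.6²/1019 = 0.00091231
  stratum 2: (3600/14200)²·(1 − 825/3600)·2.6²/825 = 0.000405958
  stratum 3: (4800/14200)²·(1 − 810/4800)·14.0²/810 = 0.0229831
V̂(ȳ_st) = 0.0243014
SE(ȳ_st) = √0.0243014 = 0.155889

SE(ȳ_st) ≈ 0.156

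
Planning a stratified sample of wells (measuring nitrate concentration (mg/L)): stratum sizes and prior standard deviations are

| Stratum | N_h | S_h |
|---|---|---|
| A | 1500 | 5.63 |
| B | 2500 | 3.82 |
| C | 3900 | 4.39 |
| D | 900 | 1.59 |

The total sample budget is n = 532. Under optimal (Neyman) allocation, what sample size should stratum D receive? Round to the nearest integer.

Neyman allocation: n_h = n · N_h S_h / Σ N_i S_i, with n = 532.
  stratum A: N_h·S_h = 1500·5.63 = 8445.00
  stratum B: N_h·S_h = 2500·3.82 = 9550.00
  stratum C: N_h·S_h = 3900·4.39 = 17121.00
  stratum D: N_h·S_h = 900·1.59 = 1431.00
Σ N_h S_h = 36547.00
n for stratum D = 532·1431.00/36547.00 = 20.830 → 21

21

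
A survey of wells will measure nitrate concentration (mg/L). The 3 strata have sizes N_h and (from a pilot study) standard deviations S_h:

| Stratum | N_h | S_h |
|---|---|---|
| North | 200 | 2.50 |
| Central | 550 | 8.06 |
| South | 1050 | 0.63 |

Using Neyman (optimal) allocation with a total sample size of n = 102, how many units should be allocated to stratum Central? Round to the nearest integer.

81

Neyman allocation: n_h = n · N_h S_h / Σ N_i S_i, with n = 102.
  stratum North: N_h·S_h = 200·2.50 = 500.00
  stratum Central: N_h·S_h = 550·8.06 = 4433.00
  stratum South: N_h·S_h = 1050·0.63 = 661.50
Σ N_h S_h = 5594.50
n for stratum Central = 102·4433.00/5594.50 = 80.823 → 81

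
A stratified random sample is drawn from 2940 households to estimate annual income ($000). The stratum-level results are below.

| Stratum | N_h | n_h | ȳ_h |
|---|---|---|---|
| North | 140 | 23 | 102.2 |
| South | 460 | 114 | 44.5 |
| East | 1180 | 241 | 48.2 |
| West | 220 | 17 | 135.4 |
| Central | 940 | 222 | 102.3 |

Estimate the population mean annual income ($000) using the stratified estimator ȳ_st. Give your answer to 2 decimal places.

N = Σ N_h = 2940. Stratum weights W_h = N_h/N.
ȳ_st = (140·102.2 + 460·44.5 + 1180·48.2 + 220·135.4 + 940·102.3) / 2940 = 74.0150

ȳ_st ≈ 74.01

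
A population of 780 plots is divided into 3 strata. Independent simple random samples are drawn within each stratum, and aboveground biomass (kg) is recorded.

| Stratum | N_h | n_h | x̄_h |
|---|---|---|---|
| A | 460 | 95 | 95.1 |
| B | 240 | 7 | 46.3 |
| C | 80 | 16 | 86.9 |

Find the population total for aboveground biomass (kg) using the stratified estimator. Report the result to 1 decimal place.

τ̂_st = Σ N_h x̄_h = 460·95.1 + 240·46.3 + 80·86.9 = 61810.0

τ̂_st ≈ 61810.0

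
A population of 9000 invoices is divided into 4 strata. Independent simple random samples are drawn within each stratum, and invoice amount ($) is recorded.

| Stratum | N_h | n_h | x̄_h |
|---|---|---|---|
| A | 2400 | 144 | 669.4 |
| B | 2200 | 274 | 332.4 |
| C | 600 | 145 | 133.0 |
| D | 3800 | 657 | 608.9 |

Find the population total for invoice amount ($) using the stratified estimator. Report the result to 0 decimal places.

τ̂_st = Σ N_h x̄_h = 2400·669.4 + 2200·332.4 + 600·133.0 + 3800·608.9 = 4731460

τ̂_st ≈ 4731460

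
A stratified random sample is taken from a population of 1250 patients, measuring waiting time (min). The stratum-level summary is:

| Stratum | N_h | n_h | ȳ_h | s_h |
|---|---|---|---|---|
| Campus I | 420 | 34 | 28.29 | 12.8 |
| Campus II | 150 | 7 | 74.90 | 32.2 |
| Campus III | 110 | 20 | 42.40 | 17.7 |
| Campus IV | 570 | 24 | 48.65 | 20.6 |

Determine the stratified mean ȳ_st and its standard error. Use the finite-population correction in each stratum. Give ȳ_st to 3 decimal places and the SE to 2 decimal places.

ȳ_st ≈ 44.409, SE ≈ 2.48

ȳ_st = Σ W_h ȳ_h = (420·28.29 + 150·74.90 + 110·42.40 + 570·48.65)/1250 = 44.40904
V̂(ȳ_st) = Σ W_h² (1 − n_h/N_h) s_h²/n_h, with W_h = N_h/N and N = 1250:
  stratum Campus I: (420/1250)²·(1 − 34/420)·12.8²/34 = 0.499986
  stratum Campus II: (150/1250)²·(1 − 7/150)·32.2²/7 = 2.03339
  stratum Campus III: (110/1250)²·(1 − 20/110)·17.7²/20 = 0.0992503
  stratum Campus IV: (570/1250)²·(1 − 24/570)·20.6²/24 = 3.52185
V̂(ȳ_st) = 6.15448
SE(ȳ_st) = √6.15448 = 2.48082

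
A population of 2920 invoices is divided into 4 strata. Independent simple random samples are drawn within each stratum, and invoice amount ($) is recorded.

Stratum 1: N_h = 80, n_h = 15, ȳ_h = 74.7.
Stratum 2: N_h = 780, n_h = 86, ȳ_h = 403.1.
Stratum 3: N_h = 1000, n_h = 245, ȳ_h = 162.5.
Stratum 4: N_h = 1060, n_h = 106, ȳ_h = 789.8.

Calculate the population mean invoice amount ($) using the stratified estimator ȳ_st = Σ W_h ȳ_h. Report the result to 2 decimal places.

N = Σ N_h = 2920. Stratum weights W_h = N_h/N.
ȳ_st = (80·74.7 + 780·403.1 + 1000·162.5 + 1060·789.8) / 2920 = 452.0829

ȳ_st ≈ 452.08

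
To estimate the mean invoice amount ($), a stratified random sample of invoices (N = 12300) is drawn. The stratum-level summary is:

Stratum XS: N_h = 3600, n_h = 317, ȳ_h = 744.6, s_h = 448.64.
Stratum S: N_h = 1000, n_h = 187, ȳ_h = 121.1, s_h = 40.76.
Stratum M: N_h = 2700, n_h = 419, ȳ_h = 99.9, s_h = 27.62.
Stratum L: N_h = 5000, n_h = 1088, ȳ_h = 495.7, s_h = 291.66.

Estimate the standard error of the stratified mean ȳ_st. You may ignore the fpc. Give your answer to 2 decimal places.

SE(ȳ_st) ≈ 8.21

V̂(ȳ_st) = Σ W_h² s_h²/n_h, with W_h = N_h/N and N = 12300:
  stratum XS: (3600/12300)²·448.64²/317 = 54.3916
  stratum S: (1000/12300)²·40.76²/187 = 0.0587241
  stratum M: (2700/12300)²·27.62²/419 = 0.0877305
  stratum L: (5000/12300)²·291.66²/1088 = 12.9198
V̂(ȳ_st) = 67.4578
SE(ȳ_st) = √67.4578 = 8.21327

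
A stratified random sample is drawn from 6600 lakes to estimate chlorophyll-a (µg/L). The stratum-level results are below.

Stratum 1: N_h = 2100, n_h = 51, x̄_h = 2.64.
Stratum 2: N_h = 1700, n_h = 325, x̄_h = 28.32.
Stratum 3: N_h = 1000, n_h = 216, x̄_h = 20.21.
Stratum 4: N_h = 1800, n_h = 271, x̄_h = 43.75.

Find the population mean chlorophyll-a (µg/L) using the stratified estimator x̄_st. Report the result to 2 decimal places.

x̄_st ≈ 23.13

N = Σ N_h = 6600. Stratum weights W_h = N_h/N.
x̄_st = (2100·2.64 + 1700·28.32 + 1000·20.21 + 1800·43.75) / 6600 = 23.1285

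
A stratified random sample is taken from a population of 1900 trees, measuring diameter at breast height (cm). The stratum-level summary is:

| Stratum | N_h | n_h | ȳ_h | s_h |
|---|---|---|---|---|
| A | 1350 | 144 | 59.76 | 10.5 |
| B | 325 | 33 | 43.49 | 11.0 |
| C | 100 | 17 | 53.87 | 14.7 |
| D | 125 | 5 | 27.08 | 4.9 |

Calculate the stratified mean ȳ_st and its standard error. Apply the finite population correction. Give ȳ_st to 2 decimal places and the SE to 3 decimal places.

ȳ_st = Σ W_h ȳ_h = (1350·59.76 + 325·43.49 + 100·53.87 + 125·27.08)/1900 = 54.51697
V̂(ȳ_st) = Σ W_h² (1 − n_h/N_h) s_h²/n_h, with W_h = N_h/N and N = 1900:
  stratum A: (1350/1900)²·(1 − 144/1350)·10.5²/144 = 0.345295
  stratum B: (325/1900)²·(1 − 33/325)·11.0²/33 = 0.0963897
  stratum C: (100/1900)²·(1 − 17/100)·14.7²/17 = 0.0292251
  stratum D: (125/1900)²·(1 − 5/125)·4.9²/5 = 0.0199529
V̂(ȳ_st) = 0.490862
SE(ȳ_st) = √0.490862 = 0.700616

ȳ_st ≈ 54.52, SE ≈ 0.701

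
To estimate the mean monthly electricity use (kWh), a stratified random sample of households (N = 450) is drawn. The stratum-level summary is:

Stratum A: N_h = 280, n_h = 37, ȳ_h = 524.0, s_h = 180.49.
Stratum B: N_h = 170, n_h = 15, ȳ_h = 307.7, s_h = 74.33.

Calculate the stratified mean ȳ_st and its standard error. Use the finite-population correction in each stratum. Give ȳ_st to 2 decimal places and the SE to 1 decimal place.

ȳ_st = Σ W_h ȳ_h = (280·524.0 + 170·307.7)/450 = 442.28667
V̂(ȳ_st) = Σ W_h² (1 − n_h/N_h) s_h²/n_h, with W_h = N_h/N and N = 450:
  stratum A: (280/450)²·(1 − 37/280)·180.49²/37 = 295.831
  stratum B: (170/450)²·(1 − 15/170)·74.33²/15 = 47.9284
V̂(ȳ_st) = 343.759
SE(ȳ_st) = √343.759 = 18.5408

ȳ_st ≈ 442.29, SE ≈ 18.5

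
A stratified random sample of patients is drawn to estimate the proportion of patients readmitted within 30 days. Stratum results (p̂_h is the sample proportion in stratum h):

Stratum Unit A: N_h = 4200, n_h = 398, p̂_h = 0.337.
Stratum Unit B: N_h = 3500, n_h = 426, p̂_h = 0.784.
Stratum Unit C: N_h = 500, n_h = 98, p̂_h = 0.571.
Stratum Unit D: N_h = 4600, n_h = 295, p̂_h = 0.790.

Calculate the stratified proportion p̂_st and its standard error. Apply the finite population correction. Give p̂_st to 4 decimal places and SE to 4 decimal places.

p̂_st ≈ 0.6312, SE ≈ 0.0123

N = 12800; stratum weights W_h = N_h/N.
p̂_st = Σ W_h p̂_h = (4200·0.337 + 3500·0.784 + 500·0.571 + 4600·0.790)/12800 = 0.63116
V̂(p̂_st) = Σ W_h² (1 − n_h/N_h) p̂_h(1−p̂_h)/(n_h−1):
  stratum Unit A: (4200/12800)²·(1 − 398/4200)·0.337·0.663/397 = 5.48522e-05
  stratum Unit B: (3500/12800)²·(1 − 426/3500)·0.784·0.216/425 = 2.61657e-05
  stratum Unit C: (500/12800)²·(1 − 98/500)·0.571·0.429/97 = 3.09812e-06
  stratum Unit D: (4600/12800)²·(1 − 295/4600)·0.790·0.210/294 = 6.8204e-05
V̂(p̂_st) = 0.00015232; SE = √V̂ = 0.0123418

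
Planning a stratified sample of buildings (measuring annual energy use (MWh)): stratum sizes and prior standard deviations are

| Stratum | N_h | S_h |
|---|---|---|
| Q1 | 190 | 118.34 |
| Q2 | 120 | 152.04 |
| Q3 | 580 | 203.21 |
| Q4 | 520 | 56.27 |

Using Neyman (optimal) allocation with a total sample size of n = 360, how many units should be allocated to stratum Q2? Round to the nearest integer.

Neyman allocation: n_h = n · N_h S_h / Σ N_i S_i, with n = 360.
  stratum Q1: N_h·S_h = 190·118.34 = 22484.60
  stratum Q2: N_h·S_h = 120·152.04 = 18244.80
  stratum Q3: N_h·S_h = 580·203.21 = 117861.80
  stratum Q4: N_h·S_h = 520·56.27 = 29260.40
Σ N_h S_h = 187851.60
n for stratum Q2 = 360·18244.80/187851.60 = 34.964 → 35

35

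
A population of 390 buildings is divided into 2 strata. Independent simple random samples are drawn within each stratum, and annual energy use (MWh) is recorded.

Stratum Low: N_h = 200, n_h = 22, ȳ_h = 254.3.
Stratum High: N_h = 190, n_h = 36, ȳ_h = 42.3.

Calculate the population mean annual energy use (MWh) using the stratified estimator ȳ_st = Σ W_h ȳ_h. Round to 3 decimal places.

ȳ_st ≈ 151.018

N = Σ N_h = 390. Stratum weights W_h = N_h/N.
ȳ_st = (200·254.3 + 190·42.3) / 390 = 151.01795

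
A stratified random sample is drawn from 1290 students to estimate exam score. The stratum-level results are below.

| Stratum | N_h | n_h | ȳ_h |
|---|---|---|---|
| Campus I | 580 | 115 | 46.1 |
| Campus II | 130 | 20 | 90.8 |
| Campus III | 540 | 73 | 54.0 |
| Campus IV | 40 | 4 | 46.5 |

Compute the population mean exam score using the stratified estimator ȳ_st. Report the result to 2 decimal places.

ȳ_st ≈ 53.92

N = Σ N_h = 1290. Stratum weights W_h = N_h/N.
ȳ_st = (580·46.1 + 130·90.8 + 540·54.0 + 40·46.5) / 1290 = 53.9240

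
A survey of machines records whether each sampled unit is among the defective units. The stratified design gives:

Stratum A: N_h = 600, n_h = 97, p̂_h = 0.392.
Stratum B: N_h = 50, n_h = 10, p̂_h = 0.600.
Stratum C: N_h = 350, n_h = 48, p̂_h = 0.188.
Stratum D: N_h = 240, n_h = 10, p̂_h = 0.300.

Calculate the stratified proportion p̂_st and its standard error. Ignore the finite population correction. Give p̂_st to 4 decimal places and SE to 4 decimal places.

p̂_st ≈ 0.3250, SE ≈ 0.0419

N = 1240; stratum weights W_h = N_h/N.
p̂_st = Σ W_h p̂_h = (600·0.392 + 50·0.600 + 350·0.188 + 240·0.300)/1240 = 0.32500
V̂(p̂_st) = Σ W_h² p̂_h(1−p̂_h)/(n_h−1):
  stratum A: (600/1240)²·0.392·0.608/96 = 0.00058127
  stratum B: (50/1240)²·0.600·0.400/9 = 4.33576e-05
  stratum C: (350/1240)²·0.188·0.812/47 = 0.000258767
  stratum D: (240/1240)²·0.300·0.700/9 = 0.000874089
V̂(p̂_st) = 0.00175748; SE = √V̂ = 0.0419224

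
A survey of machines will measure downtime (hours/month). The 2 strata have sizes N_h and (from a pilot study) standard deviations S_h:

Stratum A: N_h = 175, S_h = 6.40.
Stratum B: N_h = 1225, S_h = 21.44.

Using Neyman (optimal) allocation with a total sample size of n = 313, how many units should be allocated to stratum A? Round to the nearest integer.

Neyman allocation: n_h = n · N_h S_h / Σ N_i S_i, with n = 313.
  stratum A: N_h·S_h = 175·6.40 = 1120.00
  stratum B: N_h·S_h = 1225·21.44 = 26264.00
Σ N_h S_h = 27384.00
n for stratum A = 313·1120.00/27384.00 = 12.802 → 13

13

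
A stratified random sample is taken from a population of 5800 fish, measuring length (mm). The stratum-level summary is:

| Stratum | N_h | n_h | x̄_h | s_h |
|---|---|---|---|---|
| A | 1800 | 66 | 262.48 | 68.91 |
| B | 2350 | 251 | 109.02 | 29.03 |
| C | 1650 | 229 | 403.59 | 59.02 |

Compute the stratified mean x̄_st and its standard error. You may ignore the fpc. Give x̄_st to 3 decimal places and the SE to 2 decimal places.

x̄_st = Σ W_h x̄_h = (1800·262.48 + 2350·109.02 + 1650·403.59)/5800 = 240.44560
V̂(x̄_st) = Σ W_h² s_h²/n_h, with W_h = N_h/N and N = 5800:
  stratum A: (1800/5800)²·68.91²/66 = 6.92962
  stratum B: (2350/5800)²·29.03²/251 = 0.551188
  stratum C: (1650/5800)²·59.02²/229 = 1.23105
V̂(x̄_st) = 8.71186
SE(x̄_st) = √8.71186 = 2.95159

x̄_st ≈ 240.446, SE ≈ 2.95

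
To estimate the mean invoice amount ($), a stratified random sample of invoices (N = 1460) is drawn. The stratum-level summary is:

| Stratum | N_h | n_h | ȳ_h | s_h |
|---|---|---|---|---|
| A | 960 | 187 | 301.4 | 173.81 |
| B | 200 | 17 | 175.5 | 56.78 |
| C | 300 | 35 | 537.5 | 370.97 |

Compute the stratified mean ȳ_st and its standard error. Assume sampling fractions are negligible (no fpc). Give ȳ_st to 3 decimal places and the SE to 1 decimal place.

ȳ_st = Σ W_h ȳ_h = (960·301.4 + 200·175.5 + 300·537.5)/1460 = 332.66712
V̂(ȳ_st) = Σ W_h² s_h²/n_h, with W_h = N_h/N and N = 1460:
  stratum A: (960/1460)²·173.81²/187 = 69.8465
  stratum B: (200/1460)²·56.78²/17 = 3.55874
  stratum C: (300/1460)²·370.97²/35 = 166.015
V̂(ȳ_st) = 239.42
SE(ȳ_st) = √239.42 = 15.4732

ȳ_st ≈ 332.667, SE ≈ 15.5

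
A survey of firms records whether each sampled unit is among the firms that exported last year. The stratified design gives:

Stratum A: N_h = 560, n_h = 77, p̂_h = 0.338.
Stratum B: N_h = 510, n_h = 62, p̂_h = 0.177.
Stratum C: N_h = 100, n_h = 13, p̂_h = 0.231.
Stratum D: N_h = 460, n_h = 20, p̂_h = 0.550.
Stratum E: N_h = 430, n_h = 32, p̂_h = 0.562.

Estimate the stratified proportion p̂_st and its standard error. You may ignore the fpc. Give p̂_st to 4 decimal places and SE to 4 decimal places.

p̂_st ≈ 0.3870, SE ≈ 0.0373

N = 2060; stratum weights W_h = N_h/N.
p̂_st = Σ W_h p̂_h = (560·0.338 + 510·0.177 + 100·0.231 + 460·0.550 + 430·0.562)/2060 = 0.38704
V̂(p̂_st) = Σ W_h² p̂_h(1−p̂_h)/(n_h−1):
  stratum A: (560/2060)²·0.338·0.662/76 = 0.000217572
  stratum B: (510/2060)²·0.177·0.823/61 = 0.000146369
  stratum C: (100/2060)²·0.231·0.769/12 = 3.48837e-05
  stratum D: (460/2060)²·0.550·0.450/19 = 0.000649535
  stratum E: (430/2060)²·0.562·0.438/31 = 0.00034598
V̂(p̂_st) = 0.00139434; SE = √V̂ = 0.0373409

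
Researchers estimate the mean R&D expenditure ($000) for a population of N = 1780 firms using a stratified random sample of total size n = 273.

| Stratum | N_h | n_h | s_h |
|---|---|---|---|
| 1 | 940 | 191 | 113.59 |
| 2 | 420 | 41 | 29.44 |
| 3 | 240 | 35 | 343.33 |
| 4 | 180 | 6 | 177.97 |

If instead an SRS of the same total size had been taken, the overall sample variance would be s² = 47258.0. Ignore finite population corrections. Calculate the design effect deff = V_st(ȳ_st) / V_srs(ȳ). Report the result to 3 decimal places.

deff ≈ 0.781

V̂(ȳ_st) = Σ W_h² s_h²/n_h, with W_h = N_h/N and N = 1780:
  stratum 1: (940/1780)²·113.59²/191 = 18.8392
  stratum 2: (420/1780)²·29.44²/41 = 1.17693
  stratum 3: (240/1780)²·343.33²/35 = 61.2263
  stratum 4: (180/1780)²·177.97²/6 = 53.9818
V_st = 135.224
V_srs = s²/n = 47258.0/273 = 173.106
deff = V_st / V_srs = 135.224/173.106 = 0.7812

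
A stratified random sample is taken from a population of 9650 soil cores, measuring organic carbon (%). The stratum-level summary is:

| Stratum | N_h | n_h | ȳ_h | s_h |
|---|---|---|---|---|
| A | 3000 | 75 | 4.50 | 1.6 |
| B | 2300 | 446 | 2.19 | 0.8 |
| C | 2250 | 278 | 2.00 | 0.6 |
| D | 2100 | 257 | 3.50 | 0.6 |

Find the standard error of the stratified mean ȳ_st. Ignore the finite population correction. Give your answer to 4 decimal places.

SE(ȳ_st) ≈ 0.0593

V̂(ȳ_st) = Σ W_h² s_h²/n_h, with W_h = N_h/N and N = 9650:
  stratum A: (3000/9650)²·1.6²/75 = 0.00329888
  stratum B: (2300/9650)²·0.8²/446 = 8.15166e-05
  stratum C: (2250/9650)²·0.6²/278 = 7.03993e-05
  stratum D: (2100/9650)²·0.6²/257 = 6.63366e-05
V̂(ȳ_st) = 0.00351713
SE(ȳ_st) = √0.00351713 = 0.0593054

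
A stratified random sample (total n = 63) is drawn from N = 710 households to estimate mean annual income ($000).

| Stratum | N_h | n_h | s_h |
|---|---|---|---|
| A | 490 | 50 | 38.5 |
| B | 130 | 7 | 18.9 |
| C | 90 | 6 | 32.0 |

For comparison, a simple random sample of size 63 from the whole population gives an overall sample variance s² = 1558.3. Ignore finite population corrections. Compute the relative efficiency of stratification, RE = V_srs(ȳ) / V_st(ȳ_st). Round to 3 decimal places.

V̂(ȳ_st) = Σ W_h² s_h²/n_h, with W_h = N_h/N and N = 710:
  stratum A: (490/710)²·38.5²/50 = 14.1197
  stratum B: (130/710)²·18.9²/7 = 1.71079
  stratum C: (90/710)²·32.0²/6 = 2.74231
V_st = 18.5728
V_srs = s²/n = 1558.3/63 = 24.7349
Relative efficiency = V_srs / V_st = 24.7349/18.5728 = 1.3318

RE ≈ 1.332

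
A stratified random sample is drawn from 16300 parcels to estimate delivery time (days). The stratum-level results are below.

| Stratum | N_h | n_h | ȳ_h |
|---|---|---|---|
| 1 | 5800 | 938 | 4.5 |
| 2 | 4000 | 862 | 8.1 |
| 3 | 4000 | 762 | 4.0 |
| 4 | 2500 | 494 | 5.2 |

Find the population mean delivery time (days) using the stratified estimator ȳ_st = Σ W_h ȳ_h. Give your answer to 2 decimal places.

N = Σ N_h = 16300. Stratum weights W_h = N_h/N.
ȳ_st = (5800·4.5 + 4000·8.1 + 4000·4.0 + 2500·5.2) / 16300 = 5.3681

ȳ_st ≈ 5.37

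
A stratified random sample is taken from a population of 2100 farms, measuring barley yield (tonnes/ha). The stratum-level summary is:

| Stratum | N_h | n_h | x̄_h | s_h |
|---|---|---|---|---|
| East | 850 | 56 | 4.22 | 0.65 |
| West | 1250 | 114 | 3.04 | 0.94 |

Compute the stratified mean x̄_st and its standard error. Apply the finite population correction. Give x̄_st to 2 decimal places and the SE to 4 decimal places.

x̄_st ≈ 3.52, SE ≈ 0.0604

x̄_st = Σ W_h x̄_h = (850·4.22 + 1250·3.04)/2100 = 3.51762
V̂(x̄_st) = Σ W_h² (1 − n_h/N_h) s_h²/n_h, with W_h = N_h/N and N = 2100:
  stratum East: (850/2100)²·(1 − 56/850)·0.65²/56 = 0.00115462
  stratum West: (1250/2100)²·(1 − 114/1250)·0.94²/114 = 0.00249575
V̂(x̄_st) = 0.00365037
SE(x̄_st) = √0.00365037 = 0.0604183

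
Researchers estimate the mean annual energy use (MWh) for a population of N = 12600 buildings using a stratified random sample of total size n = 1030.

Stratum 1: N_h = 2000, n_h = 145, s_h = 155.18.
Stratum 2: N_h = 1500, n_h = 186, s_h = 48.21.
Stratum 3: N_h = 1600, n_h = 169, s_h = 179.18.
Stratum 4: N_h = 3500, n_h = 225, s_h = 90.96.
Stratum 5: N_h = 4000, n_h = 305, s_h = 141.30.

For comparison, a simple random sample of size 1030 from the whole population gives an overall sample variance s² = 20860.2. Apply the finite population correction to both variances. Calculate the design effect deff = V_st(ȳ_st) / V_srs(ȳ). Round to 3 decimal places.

V̂(ȳ_st) = Σ W_h² (1 − n_h/N_h) s_h²/n_h, with W_h = N_h/N and N = 12600:
  stratum 1: (2000/12600)²·(1 − 145/2000)·155.18²/145 = 3.88093
  stratum 2: (1500/12600)²·(1 − 186/1500)·48.21²/186 = 0.155134
  stratum 3: (1600/12600)²·(1 − 169/1600)·179.18²/169 = 2.73975
  stratum 4: (3500/12600)²·(1 − 225/3500)·90.96²/225 = 2.65495
  stratum 5: (4000/12600)²·(1 − 305/4000)·141.30²/305 = 6.09422
V_st = 15.525
V_srs = (1 − 1030/12600)·20860.2/1030 = 18.597
deff = V_st / V_srs = 15.525/18.597 = 0.8348

deff ≈ 0.835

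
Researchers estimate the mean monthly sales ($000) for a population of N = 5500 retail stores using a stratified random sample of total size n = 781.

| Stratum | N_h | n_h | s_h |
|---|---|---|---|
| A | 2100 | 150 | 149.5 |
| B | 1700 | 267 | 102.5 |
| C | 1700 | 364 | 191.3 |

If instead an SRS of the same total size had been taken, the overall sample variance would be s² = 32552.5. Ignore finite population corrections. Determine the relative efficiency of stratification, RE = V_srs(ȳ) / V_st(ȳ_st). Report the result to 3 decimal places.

RE ≈ 1.188

V̂(ȳ_st) = Σ W_h² s_h²/n_h, with W_h = N_h/N and N = 5500:
  stratum A: (2100/5500)²·149.5²/150 = 21.7222
  stratum B: (1700/5500)²·102.5²/267 = 3.75932
  stratum C: (1700/5500)²·191.3²/364 = 9.60508
V_st = 35.0866
V_srs = s²/n = 32552.5/781 = 41.6805
Relative efficiency = V_srs / V_st = 41.6805/35.0866 = 1.1879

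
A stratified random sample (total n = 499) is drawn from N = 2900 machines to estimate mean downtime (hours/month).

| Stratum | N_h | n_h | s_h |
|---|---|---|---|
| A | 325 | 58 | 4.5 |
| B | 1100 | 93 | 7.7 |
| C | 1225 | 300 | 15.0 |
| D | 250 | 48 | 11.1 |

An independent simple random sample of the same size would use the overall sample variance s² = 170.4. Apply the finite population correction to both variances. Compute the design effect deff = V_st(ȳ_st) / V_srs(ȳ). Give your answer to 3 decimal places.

V̂(ȳ_st) = Σ W_h² (1 − n_h/N_h) s_h²/n_h, with W_h = N_h/N and N = 2900:
  stratum A: (325/2900)²·(1 − 58/325)·4.5²/58 = 0.00360243
  stratum B: (1100/2900)²·(1 − 93/1100)·7.7²/93 = 0.0839701
  stratum C: (1225/2900)²·(1 − 300/1225)·15.0²/300 = 0.101052
  stratum D: (250/2900)²·(1 − 48/250)·11.1²/48 = 0.0154135
V_st = 0.204038
V_srs = (1 − 499/2900)·170.4/499 = 0.282724
deff = V_st / V_srs = 0.204038/0.282724 = 0.7217

deff ≈ 0.722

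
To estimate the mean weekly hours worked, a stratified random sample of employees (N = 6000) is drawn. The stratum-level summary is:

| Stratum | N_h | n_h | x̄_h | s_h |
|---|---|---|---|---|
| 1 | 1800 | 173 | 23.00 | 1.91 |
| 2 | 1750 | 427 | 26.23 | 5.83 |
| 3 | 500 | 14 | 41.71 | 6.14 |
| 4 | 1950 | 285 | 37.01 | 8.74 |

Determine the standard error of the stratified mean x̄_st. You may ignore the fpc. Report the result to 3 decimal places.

SE(x̄_st) ≈ 0.236

V̂(x̄_st) = Σ W_h² s_h²/n_h, with W_h = N_h/N and N = 6000:
  stratum 1: (1800/6000)²·1.91²/173 = 0.00189786
  stratum 2: (1750/6000)²·5.83²/427 = 0.00677147
  stratum 3: (500/6000)²·6.14²/14 = 0.0187002
  stratum 4: (1950/6000)²·8.74²/285 = 0.0283103
V̂(x̄_st) = 0.0556798
SE(x̄_st) = √0.0556798 = 0.235966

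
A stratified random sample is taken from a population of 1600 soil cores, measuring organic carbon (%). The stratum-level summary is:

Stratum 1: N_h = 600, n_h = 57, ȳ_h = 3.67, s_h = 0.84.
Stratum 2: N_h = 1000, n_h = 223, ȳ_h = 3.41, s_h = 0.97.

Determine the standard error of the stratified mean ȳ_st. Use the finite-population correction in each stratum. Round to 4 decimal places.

V̂(ȳ_st) = Σ W_h² (1 − n_h/N_h) s_h²/n_h, with W_h = N_h/N and N = 1600:
  stratum 1: (600/1600)²·(1 − 57/600)·0.84²/57 = 0.00157541
  stratum 2: (1000/1600)²·(1 − 223/1000)·0.97²/223 = 0.00128062
V̂(ȳ_st) = 0.00285603
SE(ȳ_st) = √0.00285603 = 0.0534419

SE(ȳ_st) ≈ 0.0534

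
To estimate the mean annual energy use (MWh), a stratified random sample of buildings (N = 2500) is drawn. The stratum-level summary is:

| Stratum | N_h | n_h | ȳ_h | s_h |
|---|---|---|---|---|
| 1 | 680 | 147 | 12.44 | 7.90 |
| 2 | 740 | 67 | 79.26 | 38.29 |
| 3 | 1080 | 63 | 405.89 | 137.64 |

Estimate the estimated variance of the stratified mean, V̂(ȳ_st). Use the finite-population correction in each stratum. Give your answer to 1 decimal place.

V̂(ȳ_st) = Σ W_h² (1 − n_h/N_h) s_h²/n_h, with W_h = N_h/N and N = 2500:
  stratum 1: (680/2500)²·(1 − 147/680)·7.90²/147 = 0.0246203
  stratum 2: (740/2500)²·(1 − 67/740)·38.29²/67 = 1.74366
  stratum 3: (1080/2500)²·(1 − 63/1080)·137.64²/63 = 52.8462
V̂(ȳ_st) = 54.6144

V̂(ȳ_st) ≈ 54.6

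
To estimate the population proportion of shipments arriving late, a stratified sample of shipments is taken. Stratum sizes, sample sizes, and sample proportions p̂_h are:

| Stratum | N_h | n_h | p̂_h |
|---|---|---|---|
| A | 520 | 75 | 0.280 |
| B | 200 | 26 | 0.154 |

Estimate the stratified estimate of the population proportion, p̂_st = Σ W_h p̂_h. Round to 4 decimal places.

p̂_st ≈ 0.2450

N = 720; stratum weights W_h = N_h/N.
p̂_st = Σ W_h p̂_h = (520·0.280 + 200·0.154)/720 = 0.24500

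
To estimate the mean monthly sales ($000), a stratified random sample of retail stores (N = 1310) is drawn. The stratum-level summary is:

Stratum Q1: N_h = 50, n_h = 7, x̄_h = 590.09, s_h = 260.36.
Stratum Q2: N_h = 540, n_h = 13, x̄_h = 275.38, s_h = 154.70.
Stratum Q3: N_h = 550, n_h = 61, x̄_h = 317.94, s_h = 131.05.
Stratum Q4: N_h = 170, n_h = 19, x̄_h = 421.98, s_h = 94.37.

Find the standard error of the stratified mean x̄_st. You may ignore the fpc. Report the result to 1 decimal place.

SE(x̄_st) ≈ 19.6

V̂(x̄_st) = Σ W_h² s_h²/n_h, with W_h = N_h/N and N = 1310:
  stratum Q1: (50/1310)²·260.36²/7 = 14.1074
  stratum Q2: (540/1310)²·154.70²/13 = 312.811
  stratum Q3: (550/1310)²·131.05²/61 = 49.628
  stratum Q4: (170/1310)²·94.37²/19 = 7.8935
V̂(x̄_st) = 384.44
SE(x̄_st) = √384.44 = 19.6071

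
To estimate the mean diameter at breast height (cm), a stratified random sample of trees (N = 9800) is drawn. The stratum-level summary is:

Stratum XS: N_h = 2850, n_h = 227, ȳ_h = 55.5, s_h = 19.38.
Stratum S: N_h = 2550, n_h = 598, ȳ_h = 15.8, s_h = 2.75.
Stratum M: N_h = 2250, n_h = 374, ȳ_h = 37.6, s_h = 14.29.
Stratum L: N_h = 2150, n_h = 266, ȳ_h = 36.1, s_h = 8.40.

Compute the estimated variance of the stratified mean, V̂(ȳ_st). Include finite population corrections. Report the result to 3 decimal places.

V̂(ȳ_st) ≈ 0.165

V̂(ȳ_st) = Σ W_h² (1 − n_h/N_h) s_h²/n_h, with W_h = N_h/N and N = 9800:
  stratum XS: (2850/9800)²·(1 − 227/2850)·19.38²/227 = 0.128787
  stratum S: (2550/9800)²·(1 − 598/2550)·2.75²/598 = 0.000655439
  stratum M: (2250/9800)²·(1 − 374/2250)·14.29²/374 = 0.023997
  stratum L: (2150/9800)²·(1 − 266/2150)·8.40²/266 = 0.0111878
V̂(ȳ_st) = 0.164627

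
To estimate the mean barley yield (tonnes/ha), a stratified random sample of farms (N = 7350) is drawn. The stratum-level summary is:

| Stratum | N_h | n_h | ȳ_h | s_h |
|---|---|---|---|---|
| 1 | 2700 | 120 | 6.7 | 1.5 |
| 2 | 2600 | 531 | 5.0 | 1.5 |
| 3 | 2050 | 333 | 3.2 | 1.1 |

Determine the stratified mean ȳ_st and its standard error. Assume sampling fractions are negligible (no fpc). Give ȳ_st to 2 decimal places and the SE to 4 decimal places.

ȳ_st = Σ W_h ȳ_h = (2700·6.7 + 2600·5.0 + 2050·3.2)/7350 = 5.12245
V̂(ȳ_st) = Σ W_h² s_h²/n_h, with W_h = N_h/N and N = 7350:
  stratum 1: (2700/7350)²·1.5²/120 = 0.0025302
  stratum 2: (2600/7350)²·1.5²/531 = 0.000530225
  stratum 3: (2050/7350)²·1.1²/333 = 0.000282666
V̂(ȳ_st) = 0.00334309
SE(ȳ_st) = √0.00334309 = 0.0578194

ȳ_st ≈ 5.12, SE ≈ 0.0578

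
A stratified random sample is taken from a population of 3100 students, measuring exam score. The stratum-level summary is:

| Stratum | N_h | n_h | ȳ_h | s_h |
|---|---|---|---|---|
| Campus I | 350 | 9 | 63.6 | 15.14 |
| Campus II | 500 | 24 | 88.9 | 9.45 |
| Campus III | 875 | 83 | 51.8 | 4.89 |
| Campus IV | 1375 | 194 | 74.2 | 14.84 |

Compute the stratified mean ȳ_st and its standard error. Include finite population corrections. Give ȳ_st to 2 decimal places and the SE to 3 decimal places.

ȳ_st ≈ 69.05, SE ≈ 0.788

ȳ_st = Σ W_h ȳ_h = (350·63.6 + 500·88.9 + 875·51.8 + 1375·74.2)/3100 = 69.05161
V̂(ȳ_st) = Σ W_h² (1 − n_h/N_h) s_h²/n_h, with W_h = N_h/N and N = 3100:
  stratum Campus I: (350/3100)²·(1 − 9/350)·15.14²/9 = 0.316307
  stratum Campus II: (500/3100)²·(1 − 24/500)·9.45²/24 = 0.0921523
  stratum Campus III: (875/3100)²·(1 − 83/875)·4.89²/83 = 0.0207754
  stratum Campus IV: (1375/3100)²·(1 − 194/1375)·14.84²/194 = 0.191821
V̂(ȳ_st) = 0.621055
SE(ȳ_st) = √0.621055 = 0.78807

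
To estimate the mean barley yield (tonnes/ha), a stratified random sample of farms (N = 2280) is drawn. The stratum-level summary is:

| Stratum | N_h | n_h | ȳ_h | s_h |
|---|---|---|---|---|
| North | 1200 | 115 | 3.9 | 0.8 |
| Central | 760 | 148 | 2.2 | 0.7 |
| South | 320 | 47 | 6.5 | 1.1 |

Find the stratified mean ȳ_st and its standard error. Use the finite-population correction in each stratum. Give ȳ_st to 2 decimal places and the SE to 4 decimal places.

ȳ_st ≈ 3.70, SE ≈ 0.0461

ȳ_st = Σ W_h ȳ_h = (1200·3.9 + 760·2.2 + 320·6.5)/2280 = 3.69825
V̂(ȳ_st) = Σ W_h² (1 − n_h/N_h) s_h²/n_h, with W_h = N_h/N and N = 2280:
  stratum North: (1200/2280)²·(1 − 115/1200)·0.8²/115 = 0.00139387
  stratum Central: (760/2280)²·(1 − 148/760)·0.7²/148 = 0.00029623
  stratum South: (320/2280)²·(1 − 47/320)·1.1²/47 = 0.000432644
V̂(ȳ_st) = 0.00212275
SE(ȳ_st) = √0.00212275 = 0.0460733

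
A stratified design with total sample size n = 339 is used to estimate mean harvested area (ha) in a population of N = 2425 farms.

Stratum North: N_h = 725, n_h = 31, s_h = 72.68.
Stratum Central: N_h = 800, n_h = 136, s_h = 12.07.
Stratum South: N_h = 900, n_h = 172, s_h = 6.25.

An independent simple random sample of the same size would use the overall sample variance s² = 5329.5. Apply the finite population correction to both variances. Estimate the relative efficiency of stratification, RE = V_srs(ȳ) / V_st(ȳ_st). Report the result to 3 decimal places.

RE ≈ 0.920

V̂(ȳ_st) = Σ W_h² (1 − n_h/N_h) s_h²/n_h, with W_h = N_h/N and N = 2425:
  stratum North: (725/2425)²·(1 − 31/725)·72.68²/31 = 14.5795
  stratum Central: (800/2425)²·(1 − 136/800)·12.07²/136 = 0.0967632
  stratum South: (900/2425)²·(1 − 172/900)·6.25²/172 = 0.0253036
V_st = 14.7016
V_srs = (1 − 339/2425)·5329.5/339 = 13.5235
Relative efficiency = V_srs / V_st = 13.5235/14.7016 = 0.9199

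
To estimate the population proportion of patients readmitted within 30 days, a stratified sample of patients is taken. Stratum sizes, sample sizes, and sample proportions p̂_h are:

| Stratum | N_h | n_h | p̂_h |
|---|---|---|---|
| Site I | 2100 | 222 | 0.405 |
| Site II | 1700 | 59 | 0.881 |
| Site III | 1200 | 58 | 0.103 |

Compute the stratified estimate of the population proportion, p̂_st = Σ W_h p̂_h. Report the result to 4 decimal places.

N = 5000; stratum weights W_h = N_h/N.
p̂_st = Σ W_h p̂_h = (2100·0.405 + 1700·0.881 + 1200·0.103)/5000 = 0.49436

p̂_st ≈ 0.4944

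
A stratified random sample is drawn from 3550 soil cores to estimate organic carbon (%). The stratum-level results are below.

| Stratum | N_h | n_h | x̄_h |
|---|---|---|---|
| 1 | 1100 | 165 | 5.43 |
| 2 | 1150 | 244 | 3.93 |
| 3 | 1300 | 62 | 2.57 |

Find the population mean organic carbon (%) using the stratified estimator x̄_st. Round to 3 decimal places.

x̄_st ≈ 3.897

N = Σ N_h = 3550. Stratum weights W_h = N_h/N.
x̄_st = (1100·5.43 + 1150·3.93 + 1300·2.57) / 3550 = 3.89676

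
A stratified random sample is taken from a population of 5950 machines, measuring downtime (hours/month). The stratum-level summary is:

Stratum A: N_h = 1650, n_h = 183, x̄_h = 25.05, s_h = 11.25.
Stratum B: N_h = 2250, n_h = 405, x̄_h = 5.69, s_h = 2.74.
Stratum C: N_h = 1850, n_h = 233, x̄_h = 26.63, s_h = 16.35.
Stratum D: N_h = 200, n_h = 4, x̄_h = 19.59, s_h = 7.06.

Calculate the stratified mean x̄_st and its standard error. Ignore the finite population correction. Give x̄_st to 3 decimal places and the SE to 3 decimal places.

x̄_st ≈ 18.037, SE ≈ 0.425

x̄_st = Σ W_h x̄_h = (1650·25.05 + 2250·5.69 + 1850·26.63 + 200·19.59)/5950 = 18.03672
V̂(x̄_st) = Σ W_h² s_h²/n_h, with W_h = N_h/N and N = 5950:
  stratum A: (1650/5950)²·11.25²/183 = 0.0531848
  stratum B: (2250/5950)²·2.74²/405 = 0.0026508
  stratum C: (1850/5950)²·16.35²/233 = 0.110915
  stratum D: (200/5950)²·7.06²/4 = 0.0140791
V̂(x̄_st) = 0.180829
SE(x̄_st) = √0.180829 = 0.42524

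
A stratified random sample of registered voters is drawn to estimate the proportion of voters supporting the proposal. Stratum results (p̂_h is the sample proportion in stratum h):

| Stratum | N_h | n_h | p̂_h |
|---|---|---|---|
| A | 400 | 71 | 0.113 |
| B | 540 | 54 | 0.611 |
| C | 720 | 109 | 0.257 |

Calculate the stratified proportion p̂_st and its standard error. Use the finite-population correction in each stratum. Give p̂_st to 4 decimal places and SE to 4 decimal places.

p̂_st ≈ 0.3375, SE ≈ 0.0279

N = 1660; stratum weights W_h = N_h/N.
p̂_st = Σ W_h p̂_h = (400·0.113 + 540·0.611 + 720·0.257)/1660 = 0.33746
V̂(p̂_st) = Σ W_h² (1 − n_h/N_h) p̂_h(1−p̂_h)/(n_h−1):
  stratum A: (400/1660)²·(1 − 71/400)·0.113·0.887/70 = 6.83823e-05
  stratum B: (540/1660)²·(1 − 54/540)·0.611·0.389/53 = 0.000427099
  stratum C: (720/1660)²·(1 − 109/720)·0.257·0.743/108 = 0.000282264
V̂(p̂_st) = 0.000777746; SE = √V̂ = 0.0278881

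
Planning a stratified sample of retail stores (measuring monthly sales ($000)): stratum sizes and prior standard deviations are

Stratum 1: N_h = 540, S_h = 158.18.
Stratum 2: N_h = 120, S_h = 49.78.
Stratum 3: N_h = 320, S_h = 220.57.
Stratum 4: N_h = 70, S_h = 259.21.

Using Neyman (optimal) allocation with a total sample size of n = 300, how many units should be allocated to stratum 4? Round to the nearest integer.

30

Neyman allocation: n_h = n · N_h S_h / Σ N_i S_i, with n = 300.
  stratum 1: N_h·S_h = 540·158.18 = 85417.20
  stratum 2: N_h·S_h = 120·49.78 = 5973.60
  stratum 3: N_h·S_h = 320·220.57 = 70582.40
  stratum 4: N_h·S_h = 70·259.21 = 18144.70
Σ N_h S_h = 180117.90
n for stratum 4 = 300·18144.70/180117.90 = 30.221 → 30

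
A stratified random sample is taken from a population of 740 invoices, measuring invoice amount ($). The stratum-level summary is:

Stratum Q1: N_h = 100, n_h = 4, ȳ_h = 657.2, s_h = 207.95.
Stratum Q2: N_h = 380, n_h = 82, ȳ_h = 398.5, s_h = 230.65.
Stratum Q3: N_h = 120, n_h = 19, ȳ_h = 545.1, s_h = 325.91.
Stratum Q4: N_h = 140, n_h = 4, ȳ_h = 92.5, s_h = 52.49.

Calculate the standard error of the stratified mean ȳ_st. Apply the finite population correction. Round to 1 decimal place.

V̂(ȳ_st) = Σ W_h² (1 − n_h/N_h) s_h²/n_h, with W_h = N_h/N and N = 740:
  stratum Q1: (100/740)²·(1 − 4/100)·207.95²/4 = 189.525
  stratum Q2: (380/740)²·(1 − 82/380)·230.65²/82 = 134.162
  stratum Q3: (120/740)²·(1 − 19/120)·325.91²/19 = 123.732
  stratum Q4: (140/740)²·(1 − 4/140)·52.49²/4 = 23.9495
V̂(ȳ_st) = 471.368
SE(ȳ_st) = √471.368 = 21.711

SE(ȳ_st) ≈ 21.7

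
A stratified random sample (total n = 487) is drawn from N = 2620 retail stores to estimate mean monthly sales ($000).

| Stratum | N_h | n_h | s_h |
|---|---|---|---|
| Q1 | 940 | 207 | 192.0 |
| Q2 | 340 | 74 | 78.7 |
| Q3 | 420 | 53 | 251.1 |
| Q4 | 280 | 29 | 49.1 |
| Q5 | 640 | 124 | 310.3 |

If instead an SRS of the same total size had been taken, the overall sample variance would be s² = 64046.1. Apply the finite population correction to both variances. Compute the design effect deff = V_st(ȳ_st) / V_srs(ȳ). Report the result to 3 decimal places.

V̂(ȳ_st) = Σ W_h² (1 − n_h/N_h) s_h²/n_h, with W_h = N_h/N and N = 2620:
  stratum Q1: (940/2620)²·(1 − 207/940)·192.0²/207 = 17.8756
  stratum Q2: (340/2620)²·(1 − 74/340)·78.7²/74 = 1.10275
  stratum Q3: (420/2620)²·(1 − 53/420)·251.1²/53 = 26.7135
  stratum Q4: (280/2620)²·(1 − 29/280)·49.1²/29 = 0.851127
  stratum Q5: (640/2620)²·(1 − 124/640)·310.3²/124 = 37.3567
V_st = 83.8997
V_srs = (1 − 487/2620)·64046.1/487 = 107.066
deff = V_st / V_srs = 83.8997/107.066 = 0.7836

deff ≈ 0.784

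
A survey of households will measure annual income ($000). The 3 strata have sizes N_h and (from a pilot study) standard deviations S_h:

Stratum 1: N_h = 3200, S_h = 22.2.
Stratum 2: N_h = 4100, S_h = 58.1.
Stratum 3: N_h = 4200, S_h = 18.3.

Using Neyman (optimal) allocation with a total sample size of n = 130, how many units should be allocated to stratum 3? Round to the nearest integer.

26

Neyman allocation: n_h = n · N_h S_h / Σ N_i S_i, with n = 130.
  stratum 1: N_h·S_h = 3200·22.2 = 71040.00
  stratum 2: N_h·S_h = 4100·58.1 = 238210.00
  stratum 3: N_h·S_h = 4200·18.3 = 76860.00
Σ N_h S_h = 386110.00
n for stratum 3 = 130·76860.00/386110.00 = 25.878 → 26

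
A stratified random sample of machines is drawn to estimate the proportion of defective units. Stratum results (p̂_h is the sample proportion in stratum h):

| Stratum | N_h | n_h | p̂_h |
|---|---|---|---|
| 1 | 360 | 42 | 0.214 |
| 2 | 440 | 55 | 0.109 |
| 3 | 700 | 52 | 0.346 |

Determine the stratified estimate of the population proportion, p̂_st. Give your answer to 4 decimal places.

N = 1500; stratum weights W_h = N_h/N.
p̂_st = Σ W_h p̂_h = (360·0.214 + 440·0.109 + 700·0.346)/1500 = 0.24480

p̂_st ≈ 0.2448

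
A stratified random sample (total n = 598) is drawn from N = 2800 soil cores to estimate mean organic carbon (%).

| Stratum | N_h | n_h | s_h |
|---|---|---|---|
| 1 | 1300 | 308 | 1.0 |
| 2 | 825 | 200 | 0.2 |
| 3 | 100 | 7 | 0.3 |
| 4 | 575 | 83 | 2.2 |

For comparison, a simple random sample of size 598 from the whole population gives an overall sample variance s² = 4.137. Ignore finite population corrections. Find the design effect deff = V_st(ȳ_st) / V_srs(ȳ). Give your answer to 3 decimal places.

deff ≈ 0.462

V̂(ȳ_st) = Σ W_h² s_h²/n_h, with W_h = N_h/N and N = 2800:
  stratum 1: (1300/2800)²·1.0²/308 = 0.000699874
  stratum 2: (825/2800)²·0.2²/200 = 1.73629e-05
  stratum 3: (100/2800)²·0.3²/7 = 1.63994e-05
  stratum 4: (575/2800)²·2.2²/83 = 0.00245916
V_st = 0.0031928
V_srs = s²/n = 4.137/598 = 0.00691806
deff = V_st / V_srs = 0.0031928/0.00691806 = 0.4615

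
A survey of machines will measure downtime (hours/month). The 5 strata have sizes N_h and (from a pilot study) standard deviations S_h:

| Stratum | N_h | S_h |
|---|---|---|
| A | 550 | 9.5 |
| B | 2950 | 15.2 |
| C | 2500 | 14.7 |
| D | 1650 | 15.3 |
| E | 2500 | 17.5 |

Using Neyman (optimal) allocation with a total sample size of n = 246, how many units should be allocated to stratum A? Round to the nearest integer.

Neyman allocation: n_h = n · N_h S_h / Σ N_i S_i, with n = 246.
  stratum A: N_h·S_h = 550·9.5 = 5225.00
  stratum B: N_h·S_h = 2950·15.2 = 44840.00
  stratum C: N_h·S_h = 2500·14.7 = 36750.00
  stratum D: N_h·S_h = 1650·15.3 = 25245.00
  stratum E: N_h·S_h = 2500·17.5 = 43750.00
Σ N_h S_h = 155810.00
n for stratum A = 246·5225.00/155810.00 = 8.249 → 8

8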